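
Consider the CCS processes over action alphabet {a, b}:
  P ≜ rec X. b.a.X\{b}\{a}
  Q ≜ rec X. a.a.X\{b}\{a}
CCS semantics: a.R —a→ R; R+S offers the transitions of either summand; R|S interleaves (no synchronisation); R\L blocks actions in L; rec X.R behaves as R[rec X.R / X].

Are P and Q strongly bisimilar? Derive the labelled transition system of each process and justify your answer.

not bisimilar

P's transition system — 3 states:
  m0 = rec X. b.a.X\{b}\{a} :: -b-> m1
  m1 = a.(rec X. b.a.X\{b}\{a})\{b}\{a} :: -a-> m2
  m2 = (rec X. b.a.X\{b}\{a})\{b}\{a} :: ·
Q's transition system — 3 states:
  n0 = rec X. a.a.X\{b}\{a} :: -a-> n1
  n1 = a.(rec X. a.a.X\{b}\{a})\{b}\{a} :: -a-> n2
  n2 = (rec X. a.a.X\{b}\{a})\{b}\{a} :: ·
Partition-refinement fixed point:
  B0 = {m0}
  B1 = {m1, n1}
  B2 = {m2, n2}
  B3 = {n0}
m0 ∈ B0, n0 ∈ B3 → different blocks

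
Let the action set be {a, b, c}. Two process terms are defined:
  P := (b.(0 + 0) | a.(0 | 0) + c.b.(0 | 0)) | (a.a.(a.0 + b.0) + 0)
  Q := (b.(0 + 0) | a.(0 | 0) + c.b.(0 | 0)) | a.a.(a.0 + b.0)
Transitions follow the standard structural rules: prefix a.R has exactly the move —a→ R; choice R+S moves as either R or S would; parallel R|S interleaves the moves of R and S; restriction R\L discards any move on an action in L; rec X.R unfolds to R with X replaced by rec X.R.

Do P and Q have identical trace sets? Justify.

P's transition system — 24 states:
  u0 = (b.(0 + 0) | a.(0 | 0) + c.b.(0 | 0)) | (a.a.(a.0 + b.0) + 0) has moves --a--▸ u1, --a--▸ u2, --b--▸ u3, --c--▸ u4
  u1 = (b.(0 + 0) | a.(0 | 0) + c.b.(0 | 0)) | a.(a.0 + b.0) has moves --a--▸ u5, --a--▸ u6, --b--▸ u7, --c--▸ u8
  u2 = b.(0 + 0) | (0 | 0) | (a.a.(a.0 + b.0) + 0) has moves --a--▸ u6, --b--▸ u9
  u3 = (0 + 0) | a.(0 | 0) | (a.a.(a.0 + b.0) + 0) has moves --a--▸ u7, --a--▸ u9
  u4 = b.(0 | 0) | (a.a.(a.0 + b.0) + 0) has moves --a--▸ u8, --b--▸ u10
  u5 = (b.(0 + 0) | a.(0 | 0) + c.b.(0 | 0)) | (a.0 + b.0) has moves --a--▸ u11, --a--▸ u12, --b--▸ u11, --b--▸ u13, --c--▸ u14
  u6 = b.(0 + 0) | (0 | 0) | a.(a.0 + b.0) has moves --a--▸ u12, --b--▸ u15
  u7 = (0 + 0) | a.(0 | 0) | a.(a.0 + b.0) has moves --a--▸ u13, --a--▸ u15
  u8 = b.(0 | 0) | a.(a.0 + b.0) has moves --a--▸ u14, --b--▸ u16
  u9 = (0 + 0) | (0 | 0) | (a.a.(a.0 + b.0) + 0) has moves --a--▸ u15
  u10 = 0 | 0 | (a.a.(a.0 + b.0) + 0) has moves --a--▸ u16
  u11 = (b.(0 + 0) | a.(0 | 0) + c.b.(0 | 0)) | 0 has moves --a--▸ u17, --b--▸ u18, --c--▸ u19
  u12 = b.(0 + 0) | (0 | 0) | (a.0 + b.0) has moves --a--▸ u17, --b--▸ u17, --b--▸ u20
  u13 = (0 + 0) | a.(0 | 0) | (a.0 + b.0) has moves --a--▸ u18, --a--▸ u20, --b--▸ u18
  u14 = b.(0 | 0) | (a.0 + b.0) has moves --a--▸ u19, --b--▸ u19, --b--▸ u21
  u15 = (0 + 0) | (0 | 0) | a.(a.0 + b.0) has moves --a--▸ u20
  u16 = 0 | 0 | a.(a.0 + b.0) has moves --a--▸ u21
  u17 = b.(0 + 0) | (0 | 0) | 0 has moves --b--▸ u22
  u18 = (0 + 0) | a.(0 | 0) | 0 has moves --a--▸ u22
  u19 = b.(0 | 0) | 0 has moves --b--▸ u23
  u20 = (0 + 0) | (0 | 0) | (a.0 + b.0) has moves --a--▸ u22, --b--▸ u22
  u21 = 0 | 0 | (a.0 + b.0) has moves --a--▸ u23, --b--▸ u23
  u22 = (0 + 0) | (0 | 0) | 0 has moves (no moves)
  u23 = 0 | 0 | 0 has moves (no moves)
Q's transition system — 24 states:
  v0 = (b.(0 + 0) | a.(0 | 0) + c.b.(0 | 0)) | a.a.(a.0 + b.0) has moves --a--▸ v1, --a--▸ v2, --b--▸ v3, --c--▸ v4
  v1 = (b.(0 + 0) | a.(0 | 0) + c.b.(0 | 0)) | a.(a.0 + b.0) has moves --a--▸ v5, --a--▸ v6, --b--▸ v7, --c--▸ v8
  v2 = b.(0 + 0) | (0 | 0) | a.a.(a.0 + b.0) has moves --a--▸ v6, --b--▸ v9
  v3 = (0 + 0) | a.(0 | 0) | a.a.(a.0 + b.0) has moves --a--▸ v7, --a--▸ v9
  v4 = b.(0 | 0) | a.a.(a.0 + b.0) has moves --a--▸ v8, --b--▸ v10
  v5 = (b.(0 + 0) | a.(0 | 0) + c.b.(0 | 0)) | (a.0 + b.0) has moves --a--▸ v11, --a--▸ v12, --b--▸ v11, --b--▸ v13, --c--▸ v14
  v6 = b.(0 + 0) | (0 | 0) | a.(a.0 + b.0) has moves --a--▸ v12, --b--▸ v15
  v7 = (0 + 0) | a.(0 | 0) | a.(a.0 + b.0) has moves --a--▸ v13, --a--▸ v15
  v8 = b.(0 | 0) | a.(a.0 + b.0) has moves --a--▸ v14, --b--▸ v16
  v9 = (0 + 0) | (0 | 0) | a.a.(a.0 + b.0) has moves --a--▸ v15
  v10 = 0 | 0 | a.a.(a.0 + b.0) has moves --a--▸ v16
  v11 = (b.(0 + 0) | a.(0 | 0) + c.b.(0 | 0)) | 0 has moves --a--▸ v17, --b--▸ v18, --c--▸ v19
  v12 = b.(0 + 0) | (0 | 0) | (a.0 + b.0) has moves --a--▸ v17, --b--▸ v17, --b--▸ v20
  v13 = (0 + 0) | a.(0 | 0) | (a.0 + b.0) has moves --a--▸ v18, --a--▸ v20, --b--▸ v18
  v14 = b.(0 | 0) | (a.0 + b.0) has moves --a--▸ v19, --b--▸ v19, --b--▸ v21
  v15 = (0 + 0) | (0 | 0) | a.(a.0 + b.0) has moves --a--▸ v20
  v16 = 0 | 0 | a.(a.0 + b.0) has moves --a--▸ v21
  v17 = b.(0 + 0) | (0 | 0) | 0 has moves --b--▸ v22
  v18 = (0 + 0) | a.(0 | 0) | 0 has moves --a--▸ v22
  v19 = b.(0 | 0) | 0 has moves --b--▸ v23
  v20 = (0 + 0) | (0 | 0) | (a.0 + b.0) has moves --a--▸ v22, --b--▸ v22
  v21 = 0 | 0 | (a.0 + b.0) has moves --a--▸ v23, --b--▸ v23
  v22 = (0 + 0) | (0 | 0) | 0 has moves (no moves)
  v23 = 0 | 0 | 0 has moves (no moves)
Coarsest stable partition (strong bisimilarity classes):
  B0 = {u0, v0}
  B1 = {u2, u4, v2, v4}
  B2 = {u10, u9, v10, v9}
  B3 = {u15, u16, v15, v16}
  B4 = {u20, u21, v20, v21}
  B5 = {u22, u23, v22, v23}
  B6 = {u6, u8, v6, v8}
  B7 = {u12, u14, v12, v14}
  B8 = {u17, u19, v17, v19}
  B9 = {u1, v1}
  B10 = {u7, v7}
  B11 = {u13, v13}
  B12 = {u18, v18}
  B13 = {u5, v5}
  B14 = {u11, v11}
  B15 = {u3, v3}
u0 ∈ B0, v0 ∈ B0 → same block
Bisimilar ⇒ trace-equivalent.

trace-equivalent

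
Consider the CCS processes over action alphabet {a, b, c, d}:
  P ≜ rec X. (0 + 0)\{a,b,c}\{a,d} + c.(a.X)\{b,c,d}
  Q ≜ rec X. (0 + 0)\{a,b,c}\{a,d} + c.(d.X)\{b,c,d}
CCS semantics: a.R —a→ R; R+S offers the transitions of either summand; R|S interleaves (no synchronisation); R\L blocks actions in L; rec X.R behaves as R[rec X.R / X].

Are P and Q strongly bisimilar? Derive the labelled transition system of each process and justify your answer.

not bisimilar

P's transition system — 3 states:
  s0 = rec X. (0 + 0)\{a,b,c}\{a,d} + c.(a.X)\{b,c,d} | —c→ s1
  s1 = (a.(rec X. (0 + 0)\{a,b,c}\{a,d} + c.(a.X)\{b,c,d}))\{b,c,d} | —a→ s2
  s2 = (rec X. (0 + 0)\{a,b,c}\{a,d} + c.(a.X)\{b,c,d})\{b,c,d} | (no moves)
Q's transition system — 2 states:
  t0 = rec X. (0 + 0)\{a,b,c}\{a,d} + c.(d.X)\{b,c,d} | —c→ t1
  t1 = (d.(rec X. (0 + 0)\{a,b,c}\{a,d} + c.(d.X)\{b,c,d}))\{b,c,d} | (no moves)
Bisimilarity quotient blocks:
  B0 = {s0}
  B1 = {s1}
  B2 = {s2, t1}
  B3 = {t0}
s0 ∈ B0, t0 ∈ B3 → different blocks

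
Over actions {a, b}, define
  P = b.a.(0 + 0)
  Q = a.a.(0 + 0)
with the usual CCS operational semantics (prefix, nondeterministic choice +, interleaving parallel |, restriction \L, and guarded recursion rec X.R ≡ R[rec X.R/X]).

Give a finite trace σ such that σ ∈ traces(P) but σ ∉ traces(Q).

b

P's transition system — 3 states:
  u0 = b.a.(0 + 0) has moves --b--▸ u1
  u1 = a.(0 + 0) has moves --a--▸ u2
  u2 = 0 + 0 has moves ∅
Q's transition system — 3 states:
  v0 = a.a.(0 + 0) has moves --a--▸ v1
  v1 = a.(0 + 0) has moves --a--▸ v2
  v2 = 0 + 0 has moves ∅
Executing b from P (initial set {u0}):
  after b @ step 1: {u1}
  P completes σ.
Executing b from Q (initial set {v0}):
  after b @ step 1: no successor for Q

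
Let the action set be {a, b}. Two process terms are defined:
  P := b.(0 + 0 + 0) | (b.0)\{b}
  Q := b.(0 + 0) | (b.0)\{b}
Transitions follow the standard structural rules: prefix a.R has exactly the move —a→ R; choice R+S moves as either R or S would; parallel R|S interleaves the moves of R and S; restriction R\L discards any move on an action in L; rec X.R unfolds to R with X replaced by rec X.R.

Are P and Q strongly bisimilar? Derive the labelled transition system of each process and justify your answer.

bisimilar

P's transition system — 2 states:
  p0 = b.(0 + 0 + 0) | (b.0)\{b} has moves =b=> p1
  p1 = (0 + 0 + 0) | (b.0)\{b} has moves stopped
Q's transition system — 2 states:
  q0 = b.(0 + 0) | (b.0)\{b} has moves =b=> q1
  q1 = (0 + 0) | (b.0)\{b} has moves stopped
Coarsest stable partition (strong bisimilarity classes):
  B0 = {p0, q0}
  B1 = {p1, q1}
p0 ∈ B0, q0 ∈ B0 → same block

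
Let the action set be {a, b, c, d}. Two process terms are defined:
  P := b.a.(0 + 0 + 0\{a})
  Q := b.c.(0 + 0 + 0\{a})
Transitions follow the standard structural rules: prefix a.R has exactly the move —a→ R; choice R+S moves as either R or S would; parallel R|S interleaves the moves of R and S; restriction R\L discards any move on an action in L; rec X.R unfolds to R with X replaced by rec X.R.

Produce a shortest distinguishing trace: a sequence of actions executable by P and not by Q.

ba

Reachable graph of P (3 states):
  m0 = b.a.(0 + 0 + 0\{a}) | =b=> m1
  m1 = a.(0 + 0 + 0\{a}) | =a=> m2
  m2 = 0 + 0 + 0\{a} | ·
Reachable graph of Q (3 states):
  n0 = b.c.(0 + 0 + 0\{a}) | =b=> n1
  n1 = c.(0 + 0 + 0\{a}) | =c=> n2
  n2 = 0 + 0 + 0\{a} | ·
Executing ba from P (initial set {m0}):
  step 1 (b): {m1}
  step 2 (a): {m2}
  ✓ P
Executing ba from Q (initial set {n0}):
  step 1 (b): {n1}
  step 2 (a): ∅  — Q cannot continue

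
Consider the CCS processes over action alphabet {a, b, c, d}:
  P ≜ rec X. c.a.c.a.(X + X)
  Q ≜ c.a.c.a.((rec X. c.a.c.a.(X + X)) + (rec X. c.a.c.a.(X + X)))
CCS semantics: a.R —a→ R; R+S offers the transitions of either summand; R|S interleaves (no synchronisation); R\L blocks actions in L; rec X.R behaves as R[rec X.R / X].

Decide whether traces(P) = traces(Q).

traces(P) = traces(Q)

Reachable graph of P (5 states):
  p0 = rec X. c.a.c.a.(X + X) :: —c→ p1
  p1 = a.c.a.((rec X. c.a.c.a.(X + X)) + (rec X. c.a.c.a.(X + X))) :: —a→ p2
  p2 = c.a.((rec X. c.a.c.a.(X + X)) + (rec X. c.a.c.a.(X + X))) :: —c→ p3
  p3 = a.((rec X. c.a.c.a.(X + X)) + (rec X. c.a.c.a.(X + X))) :: —a→ p4
  p4 = (rec X. c.a.c.a.(X + X)) + (rec X. c.a.c.a.(X + X)) :: —c→ p1
Reachable graph of Q (5 states):
  q0 = c.a.c.a.((rec X. c.a.c.a.(X + X)) + (rec X. c.a.c.a.(X + X))) :: —c→ q1
  q1 = a.c.a.((rec X. c.a.c.a.(X + X)) + (rec X. c.a.c.a.(X + X))) :: —a→ q2
  q2 = c.a.((rec X. c.a.c.a.(X + X)) + (rec X. c.a.c.a.(X + X))) :: —c→ q3
  q3 = a.((rec X. c.a.c.a.(X + X)) + (rec X. c.a.c.a.(X + X))) :: —a→ q4
  q4 = (rec X. c.a.c.a.(X + X)) + (rec X. c.a.c.a.(X + X)) :: —c→ q1
Coarsest stable partition (strong bisimilarity classes):
  B0 = {p0, p2, p4, q0, q2, q4}
  B1 = {p1, p3, q1, q3}
p0 ∈ B0, q0 ∈ B0 → same block
Bisimilar ⇒ trace-equivalent.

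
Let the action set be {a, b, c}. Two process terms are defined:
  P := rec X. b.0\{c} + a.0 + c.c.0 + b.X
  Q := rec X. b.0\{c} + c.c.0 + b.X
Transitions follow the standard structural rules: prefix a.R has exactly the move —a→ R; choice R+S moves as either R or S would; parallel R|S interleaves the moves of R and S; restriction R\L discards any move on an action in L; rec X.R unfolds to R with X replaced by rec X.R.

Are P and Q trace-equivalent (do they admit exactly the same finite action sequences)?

LTS(P): 4 reachable states
  s0 = rec X. b.0\{c} + a.0 + c.c.0 + b.X ⊢ -a-> s1, -b-> s0, -b-> s2, -c-> s3
  s1 = 0 ⊢ ∅
  s2 = 0\{c} ⊢ ∅
  s3 = c.0 ⊢ -c-> s1
LTS(Q): 4 reachable states
  t0 = rec X. b.0\{c} + c.c.0 + b.X ⊢ -b-> t0, -b-> t1, -c-> t2
  t1 = 0\{c} ⊢ ∅
  t2 = c.0 ⊢ -c-> t3
  t3 = 0 ⊢ ∅
Run σ = ⟨a⟩ on P: start {s0}
  step 1 (a): {s1}
  P completes σ.
Run σ = ⟨a⟩ on Q: start {t0}
  step 1 (a): no successor for Q

traces(P) ≠ traces(Q) — witness ⟨a⟩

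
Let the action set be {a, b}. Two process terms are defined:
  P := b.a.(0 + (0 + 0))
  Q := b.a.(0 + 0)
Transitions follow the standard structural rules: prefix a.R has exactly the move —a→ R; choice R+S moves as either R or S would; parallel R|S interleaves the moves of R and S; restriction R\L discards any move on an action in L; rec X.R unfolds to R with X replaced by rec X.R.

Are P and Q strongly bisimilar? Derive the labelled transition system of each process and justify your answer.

YES

LTS(P): 3 reachable states
  s0 = b.a.(0 + (0 + 0)) → --b--▸ s1
  s1 = a.(0 + (0 + 0)) → --a--▸ s2
  s2 = 0 + (0 + 0) → ·
LTS(Q): 3 reachable states
  t0 = b.a.(0 + 0) → --b--▸ t1
  t1 = a.(0 + 0) → --a--▸ t2
  t2 = 0 + 0 → ·
Bisimilarity quotient blocks:
  B0 = {s0, t0}
  B1 = {s1, t1}
  B2 = {s2, t2}
s0 ∈ B0, t0 ∈ B0 → same block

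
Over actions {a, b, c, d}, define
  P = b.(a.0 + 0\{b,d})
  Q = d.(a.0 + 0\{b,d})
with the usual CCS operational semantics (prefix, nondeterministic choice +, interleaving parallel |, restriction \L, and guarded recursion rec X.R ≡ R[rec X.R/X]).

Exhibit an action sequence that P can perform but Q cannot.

P's transition system — 3 states:
  s0 = b.(a.0 + 0\{b,d}) has moves --b--▸ s1
  s1 = a.0 + 0\{b,d} has moves --a--▸ s2
  s2 = 0 has moves stopped
Q's transition system — 3 states:
  t0 = d.(a.0 + 0\{b,d}) has moves --d--▸ t1
  t1 = a.0 + 0\{b,d} has moves --a--▸ t2
  t2 = 0 has moves stopped
Executing b from P (initial set {s0}):
  after b @ step 1: {s1}
  ✓ P
Executing b from Q (initial set {t0}):
  after b @ step 1: ∅ (Q stuck)

b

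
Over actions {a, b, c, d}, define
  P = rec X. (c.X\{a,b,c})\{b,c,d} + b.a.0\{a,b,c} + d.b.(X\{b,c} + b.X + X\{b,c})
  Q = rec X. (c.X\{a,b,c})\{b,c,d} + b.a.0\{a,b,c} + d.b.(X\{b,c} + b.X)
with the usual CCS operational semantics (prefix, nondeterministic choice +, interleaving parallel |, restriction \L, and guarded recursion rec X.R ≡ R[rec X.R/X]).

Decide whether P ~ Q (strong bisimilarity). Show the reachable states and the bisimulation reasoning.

YES

P's transition system — 6 states:
  s0 = rec X. (c.X\{a,b,c})\{b,c,d} + b.a.0\{a,b,c} + d.b.(X\{b,c} + b.X + X\{b,c}) :: —b→ s1, —d→ s2
  s1 = a.0\{a,b,c} :: —a→ s3
  s2 = b.((rec X. (c.X\{a,b,c})\{b,c,d} + b.a.0\{a,b,c} + d.b.(X\{b,c} + b.X + X\{b,c}))\{b,c} + b.(rec X. (c.X\{a,b,c})\{b,c,d} + b.a.0\{a,b,c} + d.b.(X\{b,c} + b.X + X\{b,c})) + (rec X. (c.X\{a,b,c})\{b,c,d} + b.a.0\{a,b,c} + d.b.(X\{b,c} + b.X + X\{b,c}))\{b,c}) :: —b→ s4
  s3 = 0\{a,b,c} :: (no moves)
  s4 = (rec X. (c.X\{a,b,c})\{b,c,d} + b.a.0\{a,b,c} + d.b.(X\{b,c} + b.X + X\{b,c}))\{b,c} + b.(rec X. (c.X\{a,b,c})\{b,c,d} + b.a.0\{a,b,c} + d.b.(X\{b,c} + b.X + X\{b,c})) + (rec X. (c.X\{a,b,c})\{b,c,d} + b.a.0\{a,b,c} + d.b.(X\{b,c} + b.X + X\{b,c}))\{b,c} :: —b→ s0, —d→ s5
  s5 = (b.((rec X. (c.X\{a,b,c})\{b,c,d} + b.a.0\{a,b,c} + d.b.(X\{b,c} + b.X + X\{b,c}))\{b,c} + b.(rec X. (c.X\{a,b,c})\{b,c,d} + b.a.0\{a,b,c} + d.b.(X\{b,c} + b.X + X\{b,c})) + (rec X. (c.X\{a,b,c})\{b,c,d} + b.a.0\{a,b,c} + d.b.(X\{b,c} + b.X + X\{b,c}))\{b,c}))\{b,c} :: (no moves)
Q's transition system — 6 states:
  t0 = rec X. (c.X\{a,b,c})\{b,c,d} + b.a.0\{a,b,c} + d.b.(X\{b,c} + b.X) :: —b→ t1, —d→ t2
  t1 = a.0\{a,b,c} :: —a→ t3
  t2 = b.((rec X. (c.X\{a,b,c})\{b,c,d} + b.a.0\{a,b,c} + d.b.(X\{b,c} + b.X))\{b,c} + b.(rec X. (c.X\{a,b,c})\{b,c,d} + b.a.0\{a,b,c} + d.b.(X\{b,c} + b.X))) :: —b→ t4
  t3 = 0\{a,b,c} :: (no moves)
  t4 = (rec X. (c.X\{a,b,c})\{b,c,d} + b.a.0\{a,b,c} + d.b.(X\{b,c} + b.X))\{b,c} + b.(rec X. (c.X\{a,b,c})\{b,c,d} + b.a.0\{a,b,c} + d.b.(X\{b,c} + b.X)) :: —b→ t0, —d→ t5
  t5 = (b.((rec X. (c.X\{a,b,c})\{b,c,d} + b.a.0\{a,b,c} + d.b.(X\{b,c} + b.X))\{b,c} + b.(rec X. (c.X\{a,b,c})\{b,c,d} + b.a.0\{a,b,c} + d.b.(X\{b,c} + b.X))))\{b,c} :: (no moves)
Bisimilarity quotient blocks:
  B0 = {s0, t0}
  B1 = {s2, t2}
  B2 = {s4, t4}
  B3 = {s3, s5, t3, t5}
  B4 = {s1, t1}
s0 ∈ B0, t0 ∈ B0 → same block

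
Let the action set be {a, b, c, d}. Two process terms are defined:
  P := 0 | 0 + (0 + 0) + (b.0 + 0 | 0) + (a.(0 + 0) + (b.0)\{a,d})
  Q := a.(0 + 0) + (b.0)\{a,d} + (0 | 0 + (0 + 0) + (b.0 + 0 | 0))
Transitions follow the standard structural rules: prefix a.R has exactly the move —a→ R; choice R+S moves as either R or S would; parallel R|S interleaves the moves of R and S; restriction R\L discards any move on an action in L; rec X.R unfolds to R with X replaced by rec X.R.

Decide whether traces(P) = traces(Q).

LTS(P): 4 reachable states
  p0 = 0 | 0 + (0 + 0) + (b.0 + 0 | 0) + (a.(0 + 0) + (b.0)\{a,d}) :: —a→ p1, —b→ p2, —b→ p3
  p1 = 0 + 0 :: ·
  p2 = 0 :: ·
  p3 = 0\{a,d} :: ·
LTS(Q): 4 reachable states
  q0 = a.(0 + 0) + (b.0)\{a,d} + (0 | 0 + (0 + 0) + (b.0 + 0 | 0)) :: —a→ q1, —b→ q2, —b→ q3
  q1 = 0 + 0 :: ·
  q2 = 0 :: ·
  q3 = 0\{a,d} :: ·
Bisimilarity quotient blocks:
  B0 = {p0, q0}
  B1 = {p1, p2, p3, q1, q2, q3}
p0 ∈ B0, q0 ∈ B0 → same block
Bisimilar ⇒ trace-equivalent.

YES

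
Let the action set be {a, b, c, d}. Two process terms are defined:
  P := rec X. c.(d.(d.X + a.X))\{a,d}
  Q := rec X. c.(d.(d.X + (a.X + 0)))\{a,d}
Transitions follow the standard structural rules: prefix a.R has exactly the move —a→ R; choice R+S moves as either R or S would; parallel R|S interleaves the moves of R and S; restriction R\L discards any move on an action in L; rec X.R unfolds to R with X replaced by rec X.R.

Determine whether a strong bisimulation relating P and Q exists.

P's transition system — 2 states:
  p0 = rec X. c.(d.(d.X + a.X))\{a,d} has moves =c=> p1
  p1 = (d.(d.(rec X. c.(d.(d.X + a.X))\{a,d}) + a.(rec X. c.(d.(d.X + a.X))\{a,d})))\{a,d} has moves stopped
Q's transition system — 2 states:
  q0 = rec X. c.(d.(d.X + (a.X + 0)))\{a,d} has moves =c=> q1
  q1 = (d.(d.(rec X. c.(d.(d.X + (a.X + 0)))\{a,d}) + (a.(rec X. c.(d.(d.X + (a.X + 0)))\{a,d}) + 0)))\{a,d} has moves stopped
Partition-refinement fixed point:
  B0 = {p0, q0}
  B1 = {p1, q1}
p0 ∈ B0, q0 ∈ B0 → same block

YES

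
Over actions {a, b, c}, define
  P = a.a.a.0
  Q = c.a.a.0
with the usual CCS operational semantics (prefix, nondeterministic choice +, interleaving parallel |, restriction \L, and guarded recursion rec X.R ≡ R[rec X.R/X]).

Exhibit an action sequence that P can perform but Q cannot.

a

P's transition system — 4 states:
  p0 = a.a.a.0 has moves ··a··> p1
  p1 = a.a.0 has moves ··a··> p2
  p2 = a.0 has moves ··a··> p3
  p3 = 0 has moves ·
Q's transition system — 4 states:
  q0 = c.a.a.0 has moves ··c··> q1
  q1 = a.a.0 has moves ··a··> q2
  q2 = a.0 has moves ··a··> q3
  q3 = 0 has moves ·
Trace ⟨a⟩ through P, begin at {p0}:
  step 1 (a): {p1}
  P completes σ.
Trace ⟨a⟩ through Q, begin at {q0}:
  step 1 (a): ∅ (Q stuck)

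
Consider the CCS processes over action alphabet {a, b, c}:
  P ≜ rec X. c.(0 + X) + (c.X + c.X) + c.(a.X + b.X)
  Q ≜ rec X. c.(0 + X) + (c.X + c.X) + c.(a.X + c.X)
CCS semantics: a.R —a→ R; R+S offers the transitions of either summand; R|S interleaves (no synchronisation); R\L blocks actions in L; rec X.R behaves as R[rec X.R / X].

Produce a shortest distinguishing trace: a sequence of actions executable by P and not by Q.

P's transition system — 3 states:
  p0 = rec X. c.(0 + X) + (c.X + c.X) + c.(a.X + b.X) has moves —c→ p0, —c→ p1, —c→ p2
  p1 = 0 + (rec X. c.(0 + X) + (c.X + c.X) + c.(a.X + b.X)) has moves —c→ p0, —c→ p1, —c→ p2
  p2 = a.(rec X. c.(0 + X) + (c.X + c.X) + c.(a.X + b.X)) + b.(rec X. c.(0 + X) + (c.X + c.X) + c.(a.X + b.X)) has moves —a→ p0, —b→ p0
Q's transition system — 3 states:
  q0 = rec X. c.(0 + X) + (c.X + c.X) + c.(a.X + c.X) has moves —c→ q0, —c→ q1, —c→ q2
  q1 = 0 + (rec X. c.(0 + X) + (c.X + c.X) + c.(a.X + c.X)) has moves —c→ q0, —c→ q1, —c→ q2
  q2 = a.(rec X. c.(0 + X) + (c.X + c.X) + c.(a.X + c.X)) + c.(rec X. c.(0 + X) + (c.X + c.X) + c.(a.X + c.X)) has moves —a→ q0, —c→ q0
Trace ⟨cb⟩ through P, begin at {p0}:
  after c @ step 1: {p0, p1, p2}
  after b @ step 2: {p0}
  ✓ P
Trace ⟨cb⟩ through Q, begin at {q0}:
  after c @ step 1: {q0, q1, q2}
  after b @ step 2: ∅ (Q stuck)

cb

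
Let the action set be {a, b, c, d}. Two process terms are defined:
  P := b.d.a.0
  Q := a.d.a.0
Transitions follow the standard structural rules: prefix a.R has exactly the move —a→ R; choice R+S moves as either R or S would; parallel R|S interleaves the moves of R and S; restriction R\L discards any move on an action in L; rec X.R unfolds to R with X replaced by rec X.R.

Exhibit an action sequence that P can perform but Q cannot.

Reachable graph of P (4 states):
  s0 = b.d.a.0 → -b-> s1
  s1 = d.a.0 → -d-> s2
  s2 = a.0 → -a-> s3
  s3 = 0 → deadlocked
Reachable graph of Q (4 states):
  t0 = a.d.a.0 → -a-> t1
  t1 = d.a.0 → -d-> t2
  t2 = a.0 → -a-> t3
  t3 = 0 → deadlocked
Executing b from P (initial set {s0}):
  [1] b ⇒ {s1}
  P completes σ.
Executing b from Q (initial set {t0}):
  [1] b ⇒ ∅  — Q cannot continue

b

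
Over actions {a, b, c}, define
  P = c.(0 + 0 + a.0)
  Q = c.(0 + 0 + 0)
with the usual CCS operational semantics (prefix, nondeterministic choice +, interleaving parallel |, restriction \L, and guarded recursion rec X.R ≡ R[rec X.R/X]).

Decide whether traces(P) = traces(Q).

Reachable graph of P (3 states):
  s0 = c.(0 + 0 + a.0) ⊢ —c→ s1
  s1 = 0 + 0 + a.0 ⊢ —a→ s2
  s2 = 0 ⊢ ·
Reachable graph of Q (2 states):
  t0 = c.(0 + 0 + 0) ⊢ —c→ t1
  t1 = 0 + 0 + 0 ⊢ ·
Trace ⟨ca⟩ through P, begin at {s0}:
  step 1 (c): {s1}
  step 2 (a): {s2}
  — P admits the full trace.
Trace ⟨ca⟩ through Q, begin at {t0}:
  step 1 (c): {t1}
  step 2 (a): no successor for Q

trace-distinct — witness ⟨ca⟩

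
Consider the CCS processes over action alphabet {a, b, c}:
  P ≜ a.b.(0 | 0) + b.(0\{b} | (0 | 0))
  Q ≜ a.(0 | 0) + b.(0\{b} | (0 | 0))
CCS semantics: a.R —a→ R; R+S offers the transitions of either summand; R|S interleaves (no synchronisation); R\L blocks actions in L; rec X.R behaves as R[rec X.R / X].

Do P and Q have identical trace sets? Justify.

LTS(P): 4 reachable states
  s0 = a.b.(0 | 0) + b.(0\{b} | (0 | 0)) → —a→ s1, —b→ s2
  s1 = b.(0 | 0) → —b→ s3
  s2 = 0\{b} | (0 | 0) → stopped
  s3 = 0 | 0 → stopped
LTS(Q): 3 reachable states
  t0 = a.(0 | 0) + b.(0\{b} | (0 | 0)) → —a→ t1, —b→ t2
  t1 = 0 | 0 → stopped
  t2 = 0\{b} | (0 | 0) → stopped
Executing ab from P (initial set {s0}):
  step 1 (a): {s1}
  step 2 (b): {s3}
  ✓ P
Executing ab from Q (initial set {t0}):
  step 1 (a): {t1}
  step 2 (b): no successor for Q

trace-distinct — witness ⟨ab⟩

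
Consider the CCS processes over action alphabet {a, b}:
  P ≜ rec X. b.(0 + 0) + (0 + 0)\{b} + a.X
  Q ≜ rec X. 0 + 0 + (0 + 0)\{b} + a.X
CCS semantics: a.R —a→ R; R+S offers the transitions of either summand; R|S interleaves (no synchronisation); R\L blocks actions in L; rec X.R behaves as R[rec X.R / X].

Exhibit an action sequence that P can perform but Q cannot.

b

P's transition system — 2 states:
  u0 = rec X. b.(0 + 0) + (0 + 0)\{b} + a.X ⊢ -a-> u0, -b-> u1
  u1 = 0 + 0 ⊢ ·
Q's transition system — 1 states:
  v0 = rec X. 0 + 0 + (0 + 0)\{b} + a.X ⊢ -a-> v0
Trace ⟨b⟩ through P, begin at {u0}:
  step 1 (b): {u1}
  — P admits the full trace.
Trace ⟨b⟩ through Q, begin at {v0}:
  step 1 (b): no successor for Q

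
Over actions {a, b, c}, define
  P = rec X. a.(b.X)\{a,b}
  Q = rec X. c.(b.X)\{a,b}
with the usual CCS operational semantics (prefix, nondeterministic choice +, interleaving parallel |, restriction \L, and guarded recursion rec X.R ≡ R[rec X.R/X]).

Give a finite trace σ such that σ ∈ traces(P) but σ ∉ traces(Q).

a

P's transition system — 2 states:
  s0 = rec X. a.(b.X)\{a,b} | ··a··> s1
  s1 = (b.(rec X. a.(b.X)\{a,b}))\{a,b} | stopped
Q's transition system — 2 states:
  t0 = rec X. c.(b.X)\{a,b} | ··c··> t1
  t1 = (b.(rec X. c.(b.X)\{a,b}))\{a,b} | stopped
Trace ⟨a⟩ through P, begin at {s0}:
  [1] a ⇒ {s1}
  — P admits the full trace.
Trace ⟨a⟩ through Q, begin at {t0}:
  [1] a ⇒ no successor for Q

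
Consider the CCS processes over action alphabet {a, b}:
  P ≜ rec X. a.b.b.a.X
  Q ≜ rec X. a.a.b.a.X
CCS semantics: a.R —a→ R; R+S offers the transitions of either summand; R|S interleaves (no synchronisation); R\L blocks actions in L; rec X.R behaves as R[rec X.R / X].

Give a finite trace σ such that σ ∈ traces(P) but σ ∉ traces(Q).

ab

LTS(P): 4 reachable states
  m0 = rec X. a.b.b.a.X has moves --a--▸ m1
  m1 = b.b.a.(rec X. a.b.b.a.X) has moves --b--▸ m2
  m2 = b.a.(rec X. a.b.b.a.X) has moves --b--▸ m3
  m3 = a.(rec X. a.b.b.a.X) has moves --a--▸ m0
LTS(Q): 4 reachable states
  n0 = rec X. a.a.b.a.X has moves --a--▸ n1
  n1 = a.b.a.(rec X. a.a.b.a.X) has moves --a--▸ n2
  n2 = b.a.(rec X. a.a.b.a.X) has moves --b--▸ n3
  n3 = a.(rec X. a.a.b.a.X) has moves --a--▸ n0
Executing ab from P (initial set {m0}):
  [1] a ⇒ {m1}
  [2] b ⇒ {m2}
  ✓ P
Executing ab from Q (initial set {n0}):
  [1] a ⇒ {n1}
  [2] b ⇒ ∅ (Q stuck)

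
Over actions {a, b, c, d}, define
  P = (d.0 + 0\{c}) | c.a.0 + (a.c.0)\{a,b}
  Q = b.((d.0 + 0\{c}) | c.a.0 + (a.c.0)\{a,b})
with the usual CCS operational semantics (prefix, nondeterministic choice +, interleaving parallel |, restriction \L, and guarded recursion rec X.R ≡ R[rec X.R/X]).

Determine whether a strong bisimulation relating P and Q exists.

P's transition system — 6 states:
  m0 = (d.0 + 0\{c}) | c.a.0 + (a.c.0)\{a,b} | --c--▸ m1, --d--▸ m2
  m1 = (d.0 + 0\{c}) | a.0 | --a--▸ m3, --d--▸ m4
  m2 = 0 | c.a.0 | --c--▸ m4
  m3 = (d.0 + 0\{c}) | 0 | --d--▸ m5
  m4 = 0 | a.0 | --a--▸ m5
  m5 = 0 | 0 | ∅
Q's transition system — 7 states:
  n0 = b.((d.0 + 0\{c}) | c.a.0 + (a.c.0)\{a,b}) | --b--▸ n1
  n1 = (d.0 + 0\{c}) | c.a.0 + (a.c.0)\{a,b} | --c--▸ n2, --d--▸ n3
  n2 = (d.0 + 0\{c}) | a.0 | --a--▸ n4, --d--▸ n5
  n3 = 0 | c.a.0 | --c--▸ n5
  n4 = (d.0 + 0\{c}) | 0 | --d--▸ n6
  n5 = 0 | a.0 | --a--▸ n6
  n6 = 0 | 0 | ∅
Partition-refinement fixed point:
  B0 = {m0, n1}
  B1 = {m1, n2}
  B2 = {m4, n5}
  B3 = {m5, n6}
  B4 = {m3, n4}
  B5 = {m2, n3}
  B6 = {n0}
m0 ∈ B0, n0 ∈ B6 → different blocks

NO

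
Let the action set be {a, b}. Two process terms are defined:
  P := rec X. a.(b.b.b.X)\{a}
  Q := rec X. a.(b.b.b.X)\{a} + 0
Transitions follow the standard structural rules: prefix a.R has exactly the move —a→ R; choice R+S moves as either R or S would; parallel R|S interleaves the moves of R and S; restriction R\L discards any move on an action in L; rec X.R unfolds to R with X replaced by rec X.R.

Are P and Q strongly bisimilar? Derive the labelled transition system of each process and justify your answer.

YES

Reachable graph of P (5 states):
  u0 = rec X. a.(b.b.b.X)\{a} ⊢ -a-> u1
  u1 = (b.b.b.(rec X. a.(b.b.b.X)\{a}))\{a} ⊢ -b-> u2
  u2 = (b.b.(rec X. a.(b.b.b.X)\{a}))\{a} ⊢ -b-> u3
  u3 = (b.(rec X. a.(b.b.b.X)\{a}))\{a} ⊢ -b-> u4
  u4 = (rec X. a.(b.b.b.X)\{a})\{a} ⊢ stopped
Reachable graph of Q (5 states):
  v0 = rec X. a.(b.b.b.X)\{a} + 0 ⊢ -a-> v1
  v1 = (b.b.b.(rec X. a.(b.b.b.X)\{a} + 0))\{a} ⊢ -b-> v2
  v2 = (b.b.(rec X. a.(b.b.b.X)\{a} + 0))\{a} ⊢ -b-> v3
  v3 = (b.(rec X. a.(b.b.b.X)\{a} + 0))\{a} ⊢ -b-> v4
  v4 = (rec X. a.(b.b.b.X)\{a} + 0)\{a} ⊢ stopped
Partition-refinement fixed point:
  B0 = {u0, v0}
  B1 = {u1, v1}
  B2 = {u2, v2}
  B3 = {u3, v3}
  B4 = {u4, v4}
u0 ∈ B0, v0 ∈ B0 → same block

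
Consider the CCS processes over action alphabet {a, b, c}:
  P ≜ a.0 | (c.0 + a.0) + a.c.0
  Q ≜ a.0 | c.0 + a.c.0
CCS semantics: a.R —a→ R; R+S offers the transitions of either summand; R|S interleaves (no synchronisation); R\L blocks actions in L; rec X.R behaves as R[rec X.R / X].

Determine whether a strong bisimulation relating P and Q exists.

P ≁ Q

Reachable graph of P (6 states):
  m0 = a.0 | (c.0 + a.0) + a.c.0 ⊢ ··a··> m1, ··a··> m2, ··a··> m3, ··c··> m2
  m1 = 0 | (c.0 + a.0) ⊢ ··a··> m4, ··c··> m4
  m2 = a.0 | 0 ⊢ ··a··> m4
  m3 = c.0 ⊢ ··c··> m5
  m4 = 0 | 0 ⊢ stopped
  m5 = 0 ⊢ stopped
Reachable graph of Q (6 states):
  n0 = a.0 | c.0 + a.c.0 ⊢ ··a··> n1, ··a··> n2, ··c··> n3
  n1 = 0 | c.0 ⊢ ··c··> n4
  n2 = c.0 ⊢ ··c··> n5
  n3 = a.0 | 0 ⊢ ··a··> n4
  n4 = 0 | 0 ⊢ stopped
  n5 = 0 ⊢ stopped
Coarsest stable partition (strong bisimilarity classes):
  B0 = {m0}
  B1 = {m2, n3}
  B2 = {m4, m5, n4, n5}
  B3 = {m3, n1, n2}
  B4 = {m1}
  B5 = {n0}
m0 ∈ B0, n0 ∈ B5 → different blocks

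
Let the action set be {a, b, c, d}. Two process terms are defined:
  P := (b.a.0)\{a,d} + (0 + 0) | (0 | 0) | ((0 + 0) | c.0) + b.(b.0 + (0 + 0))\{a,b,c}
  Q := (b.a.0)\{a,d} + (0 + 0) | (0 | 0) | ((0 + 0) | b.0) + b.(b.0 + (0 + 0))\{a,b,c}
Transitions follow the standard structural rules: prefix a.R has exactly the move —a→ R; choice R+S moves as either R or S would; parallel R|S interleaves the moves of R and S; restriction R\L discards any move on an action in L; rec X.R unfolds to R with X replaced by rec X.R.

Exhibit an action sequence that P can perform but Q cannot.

P's transition system — 4 states:
  u0 = (b.a.0)\{a,d} + (0 + 0) | (0 | 0) | ((0 + 0) | c.0) + b.(b.0 + (0 + 0))\{a,b,c} :: ··b··> u1, ··b··> u2, ··c··> u3
  u1 = (a.0)\{a,d} :: (no moves)
  u2 = (b.0 + (0 + 0))\{a,b,c} :: (no moves)
  u3 = (0 + 0) | (0 | 0) | ((0 + 0) | 0) :: (no moves)
Q's transition system — 4 states:
  v0 = (b.a.0)\{a,d} + (0 + 0) | (0 | 0) | ((0 + 0) | b.0) + b.(b.0 + (0 + 0))\{a,b,c} :: ··b··> v1, ··b··> v2, ··b··> v3
  v1 = (0 + 0) | (0 | 0) | ((0 + 0) | 0) :: (no moves)
  v2 = (a.0)\{a,d} :: (no moves)
  v3 = (b.0 + (0 + 0))\{a,b,c} :: (no moves)
Trace ⟨c⟩ through P, begin at {u0}:
  step 1 (c): {u3}
  P completes σ.
Trace ⟨c⟩ through Q, begin at {v0}:
  step 1 (c): no successor for Q

c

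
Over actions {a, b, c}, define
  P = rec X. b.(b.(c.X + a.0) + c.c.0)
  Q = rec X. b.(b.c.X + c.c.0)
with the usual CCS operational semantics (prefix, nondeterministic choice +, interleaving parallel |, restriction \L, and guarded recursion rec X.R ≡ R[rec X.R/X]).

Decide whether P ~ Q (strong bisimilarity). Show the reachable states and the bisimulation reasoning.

LTS(P): 5 reachable states
  u0 = rec X. b.(b.(c.X + a.0) + c.c.0) → =b=> u1
  u1 = b.(c.(rec X. b.(b.(c.X + a.0) + c.c.0)) + a.0) + c.c.0 → =b=> u2, =c=> u3
  u2 = c.(rec X. b.(b.(c.X + a.0) + c.c.0)) + a.0 → =a=> u4, =c=> u0
  u3 = c.0 → =c=> u4
  u4 = 0 → ∅
LTS(Q): 5 reachable states
  v0 = rec X. b.(b.c.X + c.c.0) → =b=> v1
  v1 = b.c.(rec X. b.(b.c.X + c.c.0)) + c.c.0 → =b=> v2, =c=> v3
  v2 = c.(rec X. b.(b.c.X + c.c.0)) → =c=> v0
  v3 = c.0 → =c=> v4
  v4 = 0 → ∅
Partition-refinement fixed point:
  B0 = {u0}
  B1 = {u1}
  B2 = {u2}
  B3 = {u4, v4}
  B4 = {u3, v3}
  B5 = {v0}
  B6 = {v1}
  B7 = {v2}
u0 ∈ B0, v0 ∈ B5 → different blocks

not bisimilar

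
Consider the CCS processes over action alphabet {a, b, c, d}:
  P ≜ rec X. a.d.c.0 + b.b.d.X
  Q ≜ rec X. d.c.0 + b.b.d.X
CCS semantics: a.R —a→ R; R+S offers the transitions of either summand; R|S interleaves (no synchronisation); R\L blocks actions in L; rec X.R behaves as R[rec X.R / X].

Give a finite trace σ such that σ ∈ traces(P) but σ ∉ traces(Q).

LTS(P): 6 reachable states
  m0 = rec X. a.d.c.0 + b.b.d.X :: —a→ m1, —b→ m2
  m1 = d.c.0 :: —d→ m3
  m2 = b.d.(rec X. a.d.c.0 + b.b.d.X) :: —b→ m4
  m3 = c.0 :: —c→ m5
  m4 = d.(rec X. a.d.c.0 + b.b.d.X) :: —d→ m0
  m5 = 0 :: ·
LTS(Q): 5 reachable states
  n0 = rec X. d.c.0 + b.b.d.X :: —b→ n1, —d→ n2
  n1 = b.d.(rec X. d.c.0 + b.b.d.X) :: —b→ n3
  n2 = c.0 :: —c→ n4
  n3 = d.(rec X. d.c.0 + b.b.d.X) :: —d→ n0
  n4 = 0 :: ·
Run σ = ⟨a⟩ on P: start {m0}
  [1] a ⇒ {m1}
  — P admits the full trace.
Run σ = ⟨a⟩ on Q: start {n0}
  [1] a ⇒ ∅ (Q stuck)

a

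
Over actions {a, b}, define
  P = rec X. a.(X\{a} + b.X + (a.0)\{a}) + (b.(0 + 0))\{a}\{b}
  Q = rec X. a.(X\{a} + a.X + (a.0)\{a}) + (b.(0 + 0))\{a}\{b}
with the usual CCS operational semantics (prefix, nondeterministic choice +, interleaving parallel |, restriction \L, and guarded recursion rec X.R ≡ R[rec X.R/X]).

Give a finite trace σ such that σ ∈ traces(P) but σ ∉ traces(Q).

ab

LTS(P): 2 reachable states
  s0 = rec X. a.(X\{a} + b.X + (a.0)\{a}) + (b.(0 + 0))\{a}\{b} | —a→ s1
  s1 = (rec X. a.(X\{a} + b.X + (a.0)\{a}) + (b.(0 + 0))\{a}\{b})\{a} + b.(rec X. a.(X\{a} + b.X + (a.0)\{a}) + (b.(0 + 0))\{a}\{b}) + (a.0)\{a} | —b→ s0
LTS(Q): 2 reachable states
  t0 = rec X. a.(X\{a} + a.X + (a.0)\{a}) + (b.(0 + 0))\{a}\{b} | —a→ t1
  t1 = (rec X. a.(X\{a} + a.X + (a.0)\{a}) + (b.(0 + 0))\{a}\{b})\{a} + a.(rec X. a.(X\{a} + a.X + (a.0)\{a}) + (b.(0 + 0))\{a}\{b}) + (a.0)\{a} | —a→ t0
Executing ab from P (initial set {s0}):
  step 1 (a): {s1}
  step 2 (b): {s0}
  — P admits the full trace.
Executing ab from Q (initial set {t0}):
  step 1 (a): {t1}
  step 2 (b): ∅ (Q stuck)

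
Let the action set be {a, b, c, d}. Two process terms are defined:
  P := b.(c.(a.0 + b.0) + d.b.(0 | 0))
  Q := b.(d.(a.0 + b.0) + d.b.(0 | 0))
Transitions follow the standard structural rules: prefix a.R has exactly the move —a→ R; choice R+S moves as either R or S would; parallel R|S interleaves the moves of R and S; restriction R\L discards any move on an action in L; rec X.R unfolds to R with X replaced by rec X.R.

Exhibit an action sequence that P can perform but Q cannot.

Reachable graph of P (6 states):
  s0 = b.(c.(a.0 + b.0) + d.b.(0 | 0)) ⊢ —b→ s1
  s1 = c.(a.0 + b.0) + d.b.(0 | 0) ⊢ —c→ s2, —d→ s3
  s2 = a.0 + b.0 ⊢ —a→ s4, —b→ s4
  s3 = b.(0 | 0) ⊢ —b→ s5
  s4 = 0 ⊢ stopped
  s5 = 0 | 0 ⊢ stopped
Reachable graph of Q (6 states):
  t0 = b.(d.(a.0 + b.0) + d.b.(0 | 0)) ⊢ —b→ t1
  t1 = d.(a.0 + b.0) + d.b.(0 | 0) ⊢ —d→ t2, —d→ t3
  t2 = a.0 + b.0 ⊢ —a→ t4, —b→ t4
  t3 = b.(0 | 0) ⊢ —b→ t5
  t4 = 0 ⊢ stopped
  t5 = 0 | 0 ⊢ stopped
Run σ = ⟨bc⟩ on P: start {s0}
  [1] b ⇒ {s1}
  [2] c ⇒ {s2}
  ✓ P
Run σ = ⟨bc⟩ on Q: start {t0}
  [1] b ⇒ {t1}
  [2] c ⇒ ∅ (Q stuck)

bc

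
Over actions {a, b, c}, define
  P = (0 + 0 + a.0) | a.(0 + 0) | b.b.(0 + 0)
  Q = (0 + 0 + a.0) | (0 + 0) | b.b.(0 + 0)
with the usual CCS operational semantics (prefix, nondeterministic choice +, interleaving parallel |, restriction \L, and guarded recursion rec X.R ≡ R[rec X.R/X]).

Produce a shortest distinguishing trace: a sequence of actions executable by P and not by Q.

Reachable graph of P (12 states):
  p0 = (0 + 0 + a.0) | a.(0 + 0) | b.b.(0 + 0) ⊢ -a-> p1, -a-> p2, -b-> p3
  p1 = (0 + 0 + a.0) | (0 + 0) | b.b.(0 + 0) ⊢ -a-> p4, -b-> p5
  p2 = 0 | a.(0 + 0) | b.b.(0 + 0) ⊢ -a-> p4, -b-> p6
  p3 = (0 + 0 + a.0) | a.(0 + 0) | b.(0 + 0) ⊢ -a-> p5, -a-> p6, -b-> p7
  p4 = 0 | (0 + 0) | b.b.(0 + 0) ⊢ -b-> p8
  p5 = (0 + 0 + a.0) | (0 + 0) | b.(0 + 0) ⊢ -a-> p8, -b-> p9
  p6 = 0 | a.(0 + 0) | b.(0 + 0) ⊢ -a-> p8, -b-> p10
  p7 = (0 + 0 + a.0) | a.(0 + 0) | (0 + 0) ⊢ -a-> p10, -a-> p9
  p8 = 0 | (0 + 0) | b.(0 + 0) ⊢ -b-> p11
  p9 = (0 + 0 + a.0) | (0 + 0) | (0 + 0) ⊢ -a-> p11
  p10 = 0 | a.(0 + 0) | (0 + 0) ⊢ -a-> p11
  p11 = 0 | (0 + 0) | (0 + 0) ⊢ ∅
Reachable graph of Q (6 states):
  q0 = (0 + 0 + a.0) | (0 + 0) | b.b.(0 + 0) ⊢ -a-> q1, -b-> q2
  q1 = 0 | (0 + 0) | b.b.(0 + 0) ⊢ -b-> q3
  q2 = (0 + 0 + a.0) | (0 + 0) | b.(0 + 0) ⊢ -a-> q3, -b-> q4
  q3 = 0 | (0 + 0) | b.(0 + 0) ⊢ -b-> q5
  q4 = (0 + 0 + a.0) | (0 + 0) | (0 + 0) ⊢ -a-> q5
  q5 = 0 | (0 + 0) | (0 + 0) ⊢ ∅
Run σ = ⟨aa⟩ on P: start {p0}
  after a @ step 1: {p1, p2}
  after a @ step 2: {p4}
  P completes σ.
Run σ = ⟨aa⟩ on Q: start {q0}
  after a @ step 1: {q1}
  after a @ step 2: ∅ (Q stuck)

aa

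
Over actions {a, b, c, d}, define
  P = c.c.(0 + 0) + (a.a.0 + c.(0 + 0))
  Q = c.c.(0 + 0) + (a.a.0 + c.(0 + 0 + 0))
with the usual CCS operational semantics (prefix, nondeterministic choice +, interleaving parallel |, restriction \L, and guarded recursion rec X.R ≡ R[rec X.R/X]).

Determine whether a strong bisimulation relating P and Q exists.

LTS(P): 5 reachable states
  u0 = c.c.(0 + 0) + (a.a.0 + c.(0 + 0)) :: ··a··> u1, ··c··> u2, ··c··> u3
  u1 = a.0 :: ··a··> u4
  u2 = 0 + 0 :: stopped
  u3 = c.(0 + 0) :: ··c··> u2
  u4 = 0 :: stopped
LTS(Q): 6 reachable states
  v0 = c.c.(0 + 0) + (a.a.0 + c.(0 + 0 + 0)) :: ··a··> v1, ··c··> v2, ··c··> v3
  v1 = a.0 :: ··a··> v4
  v2 = 0 + 0 + 0 :: stopped
  v3 = c.(0 + 0) :: ··c··> v5
  v4 = 0 :: stopped
  v5 = 0 + 0 :: stopped
Coarsest stable partition (strong bisimilarity classes):
  B0 = {u0, v0}
  B1 = {u1, v1}
  B2 = {u2, u4, v2, v4, v5}
  B3 = {u3, v3}
u0 ∈ B0, v0 ∈ B0 → same block

YES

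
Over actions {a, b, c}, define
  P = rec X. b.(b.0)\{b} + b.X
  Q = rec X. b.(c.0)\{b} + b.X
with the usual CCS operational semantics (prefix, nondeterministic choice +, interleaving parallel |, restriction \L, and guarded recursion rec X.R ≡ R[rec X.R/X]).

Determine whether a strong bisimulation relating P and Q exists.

P ≁ Q

P's transition system — 2 states:
  m0 = rec X. b.(b.0)\{b} + b.X ⊢ =b=> m0, =b=> m1
  m1 = (b.0)\{b} ⊢ ∅
Q's transition system — 3 states:
  n0 = rec X. b.(c.0)\{b} + b.X ⊢ =b=> n0, =b=> n1
  n1 = (c.0)\{b} ⊢ =c=> n2
  n2 = 0\{b} ⊢ ∅
Bisimilarity quotient blocks:
  B0 = {m0}
  B1 = {m1, n2}
  B2 = {n0}
  B3 = {n1}
m0 ∈ B0, n0 ∈ B2 → different blocks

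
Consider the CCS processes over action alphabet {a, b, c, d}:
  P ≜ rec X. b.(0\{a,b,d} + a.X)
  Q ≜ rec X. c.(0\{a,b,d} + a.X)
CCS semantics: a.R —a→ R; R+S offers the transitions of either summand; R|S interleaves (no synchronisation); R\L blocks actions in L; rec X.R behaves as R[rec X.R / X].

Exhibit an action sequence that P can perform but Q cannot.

LTS(P): 2 reachable states
  s0 = rec X. b.(0\{a,b,d} + a.X) | ··b··> s1
  s1 = 0\{a,b,d} + a.(rec X. b.(0\{a,b,d} + a.X)) | ··a··> s0
LTS(Q): 2 reachable states
  t0 = rec X. c.(0\{a,b,d} + a.X) | ··c··> t1
  t1 = 0\{a,b,d} + a.(rec X. c.(0\{a,b,d} + a.X)) | ··a··> t0
Run σ = ⟨b⟩ on P: start {s0}
  [1] b ⇒ {s1}
  P completes σ.
Run σ = ⟨b⟩ on Q: start {t0}
  [1] b ⇒ no successor for Q

b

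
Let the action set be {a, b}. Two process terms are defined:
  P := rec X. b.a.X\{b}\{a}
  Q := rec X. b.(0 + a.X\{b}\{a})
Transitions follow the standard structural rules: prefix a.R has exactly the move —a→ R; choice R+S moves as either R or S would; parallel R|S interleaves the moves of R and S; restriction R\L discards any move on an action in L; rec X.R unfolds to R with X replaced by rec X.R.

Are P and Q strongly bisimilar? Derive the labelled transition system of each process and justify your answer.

P's transition system — 3 states:
  m0 = rec X. b.a.X\{b}\{a} | --b--▸ m1
  m1 = a.(rec X. b.a.X\{b}\{a})\{b}\{a} | --a--▸ m2
  m2 = (rec X. b.a.X\{b}\{a})\{b}\{a} | ∅
Q's transition system — 3 states:
  n0 = rec X. b.(0 + a.X\{b}\{a}) | --b--▸ n1
  n1 = 0 + a.(rec X. b.(0 + a.X\{b}\{a}))\{b}\{a} | --a--▸ n2
  n2 = (rec X. b.(0 + a.X\{b}\{a}))\{b}\{a} | ∅
Coarsest stable partition (strong bisimilarity classes):
  B0 = {m0, n0}
  B1 = {m1, n1}
  B2 = {m2, n2}
m0 ∈ B0, n0 ∈ B0 → same block

YES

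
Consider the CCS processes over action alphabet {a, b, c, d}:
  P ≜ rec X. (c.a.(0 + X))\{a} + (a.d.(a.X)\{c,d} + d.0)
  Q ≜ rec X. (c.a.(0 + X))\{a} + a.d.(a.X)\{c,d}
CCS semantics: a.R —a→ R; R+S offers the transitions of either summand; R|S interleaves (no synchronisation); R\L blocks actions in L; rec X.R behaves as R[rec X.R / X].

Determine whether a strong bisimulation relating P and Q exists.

NO

LTS(P): 7 reachable states
  p0 = rec X. (c.a.(0 + X))\{a} + (a.d.(a.X)\{c,d} + d.0) → --a--▸ p1, --c--▸ p2, --d--▸ p3
  p1 = d.(a.(rec X. (c.a.(0 + X))\{a} + (a.d.(a.X)\{c,d} + d.0)))\{c,d} → --d--▸ p4
  p2 = (a.(0 + (rec X. (c.a.(0 + X))\{a} + (a.d.(a.X)\{c,d} + d.0))))\{a} → (no moves)
  p3 = 0 → (no moves)
  p4 = (a.(rec X. (c.a.(0 + X))\{a} + (a.d.(a.X)\{c,d} + d.0)))\{c,d} → --a--▸ p5
  p5 = (rec X. (c.a.(0 + X))\{a} + (a.d.(a.X)\{c,d} + d.0))\{c,d} → --a--▸ p6
  p6 = (d.(a.(rec X. (c.a.(0 + X))\{a} + (a.d.(a.X)\{c,d} + d.0)))\{c,d})\{c,d} → (no moves)
LTS(Q): 6 reachable states
  q0 = rec X. (c.a.(0 + X))\{a} + a.d.(a.X)\{c,d} → --a--▸ q1, --c--▸ q2
  q1 = d.(a.(rec X. (c.a.(0 + X))\{a} + a.d.(a.X)\{c,d}))\{c,d} → --d--▸ q3
  q2 = (a.(0 + (rec X. (c.a.(0 + X))\{a} + a.d.(a.X)\{c,d})))\{a} → (no moves)
  q3 = (a.(rec X. (c.a.(0 + X))\{a} + a.d.(a.X)\{c,d}))\{c,d} → --a--▸ q4
  q4 = (rec X. (c.a.(0 + X))\{a} + a.d.(a.X)\{c,d})\{c,d} → --a--▸ q5
  q5 = (d.(a.(rec X. (c.a.(0 + X))\{a} + a.d.(a.X)\{c,d}))\{c,d})\{c,d} → (no moves)
Partition-refinement fixed point:
  B0 = {p0}
  B1 = {p2, p3, p6, q2, q5}
  B2 = {p1, q1}
  B3 = {p4, q3}
  B4 = {p5, q4}
  B5 = {q0}
p0 ∈ B0, q0 ∈ B5 → different blocks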